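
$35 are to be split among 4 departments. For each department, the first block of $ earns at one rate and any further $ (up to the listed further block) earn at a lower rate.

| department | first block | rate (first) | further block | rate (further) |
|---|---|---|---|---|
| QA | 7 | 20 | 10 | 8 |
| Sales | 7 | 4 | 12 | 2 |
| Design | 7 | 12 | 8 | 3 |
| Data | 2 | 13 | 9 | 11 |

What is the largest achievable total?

Order all 8 blocks by rate: QA/T1 20 > Data/T1 13 > Design/T1 12 > Data/T2 11 > QA/T2 8 > Sales/T1 4 > Design/T2 3 > Sales/T2 2.
QA/T1 (20): +7 → 28 left.
Data T1 at 13: fill all 2 → 26 left.
Design T1 at 12: fill all 7 → 19 left.
Data T2 at 11: fill all 9 → 10 left.
Fill QA T2 block (10 at 8) → 0 left.
Total = 20×7 + 13×2 + 12×7 + 11×9 + 8×10 = 429.

429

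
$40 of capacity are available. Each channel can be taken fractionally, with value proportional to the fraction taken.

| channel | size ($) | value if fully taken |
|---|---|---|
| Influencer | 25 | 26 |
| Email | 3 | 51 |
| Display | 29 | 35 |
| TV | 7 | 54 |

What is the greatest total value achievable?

141.04

Sort by value density: Email 51/3≈17, TV 54/7≈7.71, Display 35/29≈1.21, Influencer 26/25≈1.04.
All 3 $ of Email fit (value 51) ; 37 remain.
Take all of TV (7 $, value 54) ; 30 $ left.
All 29 $ of Display fit (value 35) ; 1 remain.
Fill the last 1 $ with part of Influencer: 1/25 of it earns 1.04.
Total value = 141.04.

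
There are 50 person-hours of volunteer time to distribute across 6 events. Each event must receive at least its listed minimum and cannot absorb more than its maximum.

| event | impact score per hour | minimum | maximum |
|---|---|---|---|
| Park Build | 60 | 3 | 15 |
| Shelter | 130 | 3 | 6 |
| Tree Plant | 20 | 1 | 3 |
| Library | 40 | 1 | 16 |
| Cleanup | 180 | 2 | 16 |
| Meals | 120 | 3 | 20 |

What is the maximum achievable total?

Meeting every minimum uses 3+3+1+1+2+3 = 13 person-hours, leaving 37.
Order the events by impact score per hour: Cleanup 180 > Shelter 130 > Meals 120 > Park Build 60 > Library 40 > Tree Plant 20.
Cleanup takes 14 more to reach its cap of 16 → 23 left.
Shelter: +3 to 6 (cap) → 20 left.
Meals: +17 to 20 (cap) → 3 left.
Park Build: +3 (room for 12) → 6. Pool exhausted.
Total = 60×6 + 130×6 + 20×1 + 40×1 + 180×16 + 120×20 = 6480.

6480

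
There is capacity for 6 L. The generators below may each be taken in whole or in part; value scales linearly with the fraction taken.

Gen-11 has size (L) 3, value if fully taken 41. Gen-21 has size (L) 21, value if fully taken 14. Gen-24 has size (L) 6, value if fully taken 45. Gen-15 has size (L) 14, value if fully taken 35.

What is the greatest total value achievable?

Best value per unit of size first: Gen-11 41/3≈13.7, Gen-24 45/6≈7.5, Gen-15 35/14≈2.5, Gen-21 14/21≈0.667.
All 3 L of Gen-11 fit (value 41) — 3 remain.
3 L left: a 3/6 share of Gen-24 gives 45×3/6 = 22.5.
Total value = 63.5.

63.5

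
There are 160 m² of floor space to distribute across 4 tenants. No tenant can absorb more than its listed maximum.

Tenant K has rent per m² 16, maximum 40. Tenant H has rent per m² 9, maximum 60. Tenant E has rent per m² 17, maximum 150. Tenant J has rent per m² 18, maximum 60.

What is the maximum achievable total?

Rank by rent per m²: Tenant J 18 > Tenant E 17 > Tenant K 16 > Tenant H 9.
Tenant J takes 60 to reach its cap of 60 — 100 left.
Tenant E: +100 (room for 150) → 100. Pool exhausted.
Total = 17×100 + 18×60 = 2780.

2780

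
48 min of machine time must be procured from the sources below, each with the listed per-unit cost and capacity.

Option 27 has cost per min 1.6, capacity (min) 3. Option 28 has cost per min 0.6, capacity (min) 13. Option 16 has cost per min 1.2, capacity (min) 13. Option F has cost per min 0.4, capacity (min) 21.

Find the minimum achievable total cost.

Use sources in increasing cost order.
Option F (0.4): use full 21 ; 27 min to go.
Take 13 from Option 28 at 0.6 ; need 14 more.
Option 16 (1.2): use full 13 ; 1 min to go.
Take 1 from Option 27 at 1.6 to finish.
Cost = 21×0.4 + 13×0.6 + 13×1.2 + 1×1.6 = 33.4.

33.4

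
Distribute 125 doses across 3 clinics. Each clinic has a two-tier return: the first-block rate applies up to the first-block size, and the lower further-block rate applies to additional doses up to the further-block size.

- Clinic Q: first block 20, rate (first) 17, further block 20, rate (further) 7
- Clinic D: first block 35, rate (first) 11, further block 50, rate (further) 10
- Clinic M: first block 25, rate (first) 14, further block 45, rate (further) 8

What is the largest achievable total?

1525

Rank every tier by rate: Clinic Q/tier1 17 > Clinic M/tier1 14 > Clinic D/tier1 11 > Clinic D/tier2 10 > Clinic M/tier2 8 > Clinic Q/tier2 7.
Clinic Q tier1 at 17: fill all 20 ; 105 left.
Clinic M/tier1 (14): +25 ; 80 left.
Fill Clinic D tier1 block (35 at 11) ; 45 left.
45 remain; put them into Clinic D tier2 at 10.
Total = 17×20 + 14×25 + 11×35 + 10×45 = 1525.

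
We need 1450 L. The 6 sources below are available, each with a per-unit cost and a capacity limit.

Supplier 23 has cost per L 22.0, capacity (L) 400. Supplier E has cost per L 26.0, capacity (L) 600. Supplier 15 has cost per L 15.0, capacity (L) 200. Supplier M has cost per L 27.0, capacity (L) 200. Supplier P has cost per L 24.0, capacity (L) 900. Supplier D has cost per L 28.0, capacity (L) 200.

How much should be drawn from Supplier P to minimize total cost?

Use sources in increasing cost order.
Supplier 15 at 15.0: take all 200 L ; 1250 still needed.
Supplier 23 at 22.0: take all 400 L ; 850 still needed.
Supplier P at 24.0: take 850 of its 900 ; requirement met.
Supplier E, Supplier M, Supplier D: unused.

850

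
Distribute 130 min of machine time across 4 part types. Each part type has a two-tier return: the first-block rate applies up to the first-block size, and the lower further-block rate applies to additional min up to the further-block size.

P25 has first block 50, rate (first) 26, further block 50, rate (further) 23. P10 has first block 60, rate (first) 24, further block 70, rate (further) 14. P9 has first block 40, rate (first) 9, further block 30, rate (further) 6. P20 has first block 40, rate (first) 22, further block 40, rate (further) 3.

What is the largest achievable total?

Rank every tier by rate: P25/T1 26 > P10/T1 24 > P25/T2 23 > P20/T1 22 > P10/T2 14 > P9/T1 9 > P9/T2 6 > P20/T2 3.
P25 T1 at 26: fill all 50 — 80 left.
P10 T1 at 24: fill all 60 — 20 left.
20 remain; put them into P25 T2 at 23.
Total = 26×50 + 24×60 + 23×20 = 3200.

3200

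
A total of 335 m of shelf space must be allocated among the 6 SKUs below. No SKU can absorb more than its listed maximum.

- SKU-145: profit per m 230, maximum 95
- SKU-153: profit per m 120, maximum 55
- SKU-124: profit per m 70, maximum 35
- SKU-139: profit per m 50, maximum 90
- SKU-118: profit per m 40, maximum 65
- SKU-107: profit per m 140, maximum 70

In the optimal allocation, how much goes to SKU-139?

Rank by profit per m: SKU-145 230 > SKU-107 140 > SKU-153 120 > SKU-124 70 > SKU-139 50 > SKU-118 40.
SKU-145: +95 to 95 (cap) — 240 left.
SKU-107 takes 70 to reach its cap of 70 — 170 left.
SKU-153 takes 55 to reach its cap of 55 — 115 left.
SKU-124: +35 to 35 (cap) — 80 left.
Only 80 left; SKU-139 takes them to reach 80.

80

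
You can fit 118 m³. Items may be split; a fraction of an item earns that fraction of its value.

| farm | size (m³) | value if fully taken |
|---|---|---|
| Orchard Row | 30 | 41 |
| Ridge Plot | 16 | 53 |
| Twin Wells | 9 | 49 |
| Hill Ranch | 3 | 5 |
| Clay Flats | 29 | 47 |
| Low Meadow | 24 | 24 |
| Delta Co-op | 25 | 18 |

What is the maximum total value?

Sort by value density: Twin Wells 49/9≈5.44, Ridge Plot 53/16≈3.31, Hill Ranch 5/3≈1.67, Clay Flats 47/29≈1.62, Orchard Row 41/30≈1.37, Low Meadow 24/24≈1, Delta Co-op 18/25≈0.72.
Take all of Twin Wells (9 m³, value 49) → 109 m³ left.
All 16 m³ of Ridge Plot fit (value 53) → 93 remain.
Take all of Hill Ranch (3 m³, value 5) → 90 m³ left.
Take all of Clay Flats (29 m³, value 47) → 61 m³ left.
Orchard Row: take in full, 30 m³ for value 41 → 31 left.
All 24 m³ of Low Meadow fit (value 24) → 7 remain.
Only 7 m³ remain; take 7/25 of Delta Co-op for value 18×7/25 = 5.04.
Total value = 224.04.

224.04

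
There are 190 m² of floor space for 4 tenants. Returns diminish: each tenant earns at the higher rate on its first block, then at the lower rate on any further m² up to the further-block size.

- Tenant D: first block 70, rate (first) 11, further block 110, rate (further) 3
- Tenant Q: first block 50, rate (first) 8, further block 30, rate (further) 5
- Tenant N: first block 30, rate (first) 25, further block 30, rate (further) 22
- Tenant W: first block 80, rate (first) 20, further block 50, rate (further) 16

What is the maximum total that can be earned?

3810

Rank every tier by rate: Tenant N/tier1 25 > Tenant N/tier2 22 > Tenant W/tier1 20 > Tenant W/tier2 16 > Tenant D/tier1 11 > Tenant Q/tier1 8 > Tenant Q/tier2 5 > Tenant D/tier2 3.
Fill Tenant N tier1 block (30 at 25) → 160 left.
Tenant N tier2 at 22: fill all 30 → 130 left.
Fill Tenant W tier1 block (80 at 20) → 50 left.
Tenant W/tier2 (16): +50 → 0 left.
Total = 25×30 + 22×30 + 20×80 + 16×50 = 3810.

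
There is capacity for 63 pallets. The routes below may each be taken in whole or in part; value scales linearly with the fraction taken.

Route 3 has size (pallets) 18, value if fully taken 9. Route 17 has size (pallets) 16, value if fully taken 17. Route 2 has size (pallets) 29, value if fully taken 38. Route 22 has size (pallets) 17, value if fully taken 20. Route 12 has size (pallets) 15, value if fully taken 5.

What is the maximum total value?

75.5

Rank by value-to-size ratio: Route 2 38/29≈1.31, Route 22 20/17≈1.18, Route 17 17/16≈1.06, Route 3 9/18≈0.5, Route 12 5/15≈0.333.
Route 2: take in full, 29 pallets for value 38 ; 34 left.
Route 22: take in full, 17 pallets for value 20 ; 17 left.
Route 17: take in full, 16 pallets for value 17 ; 1 left.
Fill the last 1 pallets with part of Route 3: 1/18 of it earns 0.5.
Total value = 75.5.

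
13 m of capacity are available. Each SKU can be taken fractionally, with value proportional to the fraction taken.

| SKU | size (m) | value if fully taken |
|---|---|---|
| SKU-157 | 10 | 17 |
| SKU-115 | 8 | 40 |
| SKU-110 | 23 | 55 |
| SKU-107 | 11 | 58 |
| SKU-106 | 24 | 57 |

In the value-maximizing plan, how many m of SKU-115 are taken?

Sort by value density: SKU-107 58/11≈5.27, SKU-115 40/8≈5, SKU-110 55/23≈2.39, SKU-106 57/24≈2.38, SKU-157 17/10≈1.7.
All 11 m of SKU-107 fit (value 58) — 2 remain.
Only 2 m remain; take 2/8 of SKU-115 for value 40×2/8 = 10.

2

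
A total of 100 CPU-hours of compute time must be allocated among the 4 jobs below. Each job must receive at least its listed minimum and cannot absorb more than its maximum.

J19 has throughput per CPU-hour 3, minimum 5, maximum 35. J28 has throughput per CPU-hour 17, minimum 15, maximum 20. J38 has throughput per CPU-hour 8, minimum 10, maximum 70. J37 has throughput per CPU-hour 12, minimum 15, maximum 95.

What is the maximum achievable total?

1215

Meeting every minimum uses 5+15+10+15 = 45 CPU-hours, leaving 55.
Order the jobs by throughput per CPU-hour: J28 17 > J37 12 > J38 8 > J19 3.
J28: +5 to 20 (cap) — 50 left.
Only 50 left; J37 takes them to reach 65.
Total = 3×5 + 17×20 + 8×10 + 12×65 = 1215.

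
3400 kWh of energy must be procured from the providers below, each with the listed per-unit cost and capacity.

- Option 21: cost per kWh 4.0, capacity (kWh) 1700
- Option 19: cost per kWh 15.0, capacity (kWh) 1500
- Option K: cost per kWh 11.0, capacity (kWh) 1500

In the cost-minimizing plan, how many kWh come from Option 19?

Cheapest first:
Option 21 (4.0): use full 1700 → 1700 kWh to go.
Option K at 11.0: take all 1500 kWh → 200 still needed.
Option 19 at 15.0: take 200 of its 1500 → requirement met.

200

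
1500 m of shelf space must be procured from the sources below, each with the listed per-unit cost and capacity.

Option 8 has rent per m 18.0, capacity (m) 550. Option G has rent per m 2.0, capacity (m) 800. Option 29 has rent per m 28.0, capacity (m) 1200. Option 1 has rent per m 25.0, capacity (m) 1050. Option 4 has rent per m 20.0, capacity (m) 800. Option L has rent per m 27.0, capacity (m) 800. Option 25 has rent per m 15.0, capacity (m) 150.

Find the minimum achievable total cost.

13750

Cheapest first:
Option G (2.0): use full 800 — 700 m to go.
Take 150 from Option 25 at 15.0 — need 550 more.
Option 8 (18.0): use full 550 — 0 m to go.
Option 4, Option 1, Option L, Option 29: unused.
Cost = 800×2.0 + 150×15.0 + 550×18.0 = 13750.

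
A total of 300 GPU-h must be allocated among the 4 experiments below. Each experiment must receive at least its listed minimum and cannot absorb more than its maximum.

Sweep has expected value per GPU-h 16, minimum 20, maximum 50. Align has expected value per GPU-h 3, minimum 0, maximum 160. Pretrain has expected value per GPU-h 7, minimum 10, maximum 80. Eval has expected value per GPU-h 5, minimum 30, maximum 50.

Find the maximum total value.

1970

Meeting every minimum uses 20+0+10+30 = 60 GPU-h, leaving 240.
Highest expected value per GPU-h first: Sweep 16 > Pretrain 7 > Eval 5 > Align 3.
Give Sweep 30 more to hit its cap of 50 → 210 left.
Pretrain takes 70 more to reach its cap of 80 → 140 left.
Eval: +20 to 50 (cap) → 120 left.
Align has room for 160 more but only 120 remain, so it gets 120.
Total = 16×50 + 3×120 + 7×80 + 5×50 = 1970.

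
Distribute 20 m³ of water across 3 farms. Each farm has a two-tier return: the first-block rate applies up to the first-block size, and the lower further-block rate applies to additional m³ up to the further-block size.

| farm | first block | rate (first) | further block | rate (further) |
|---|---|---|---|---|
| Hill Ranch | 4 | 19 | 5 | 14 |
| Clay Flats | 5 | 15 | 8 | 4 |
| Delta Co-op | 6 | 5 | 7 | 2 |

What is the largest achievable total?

Rank every tier by rate: Hill Ranch/T1 19 > Clay Flats/T1 15 > Hill Ranch/T2 14 > Delta Co-op/T1 5 > Clay Flats/T2 4 > Delta Co-op/T2 2.
Hill Ranch/T1 (19): +4 ; 16 left.
Clay Flats T1 at 15: fill all 5 ; 11 left.
Hill Ranch/T2 (14): +5 ; 6 left.
Fill Delta Co-op T1 block (6 at 5) ; 0 left.
Total = 19×4 + 15×5 + 14×5 + 5×6 = 251.

251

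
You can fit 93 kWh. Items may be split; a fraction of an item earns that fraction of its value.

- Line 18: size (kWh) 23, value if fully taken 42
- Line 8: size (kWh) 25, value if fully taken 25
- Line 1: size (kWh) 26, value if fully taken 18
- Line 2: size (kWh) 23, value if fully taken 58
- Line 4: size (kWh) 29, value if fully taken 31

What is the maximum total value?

149

Sort by value density: Line 2 58/23≈2.52, Line 18 42/23≈1.83, Line 4 31/29≈1.07, Line 8 25/25≈1, Line 1 18/26≈0.692.
Line 2: take in full, 23 kWh for value 58 → 70 left.
Line 18: take in full, 23 kWh for value 42 → 47 left.
All 29 kWh of Line 4 fit (value 31) → 18 remain.
Fill the last 18 kWh with part of Line 8: 18/25 of it earns 18.
Total value = 149.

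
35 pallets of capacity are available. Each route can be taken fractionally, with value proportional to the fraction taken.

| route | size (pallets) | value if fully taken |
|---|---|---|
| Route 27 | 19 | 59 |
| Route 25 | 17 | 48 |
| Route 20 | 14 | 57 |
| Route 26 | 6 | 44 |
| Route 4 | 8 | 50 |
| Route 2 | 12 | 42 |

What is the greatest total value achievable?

Rank by value-to-size ratio: Route 26 44/6≈7.33, Route 4 50/8≈6.25, Route 20 57/14≈4.07, Route 2 42/12≈3.5, Route 27 59/19≈3.11, Route 25 48/17≈2.82.
Route 26: take in full, 6 pallets for value 44 — 29 left.
All 8 pallets of Route 4 fit (value 50) — 21 remain.
Take all of Route 20 (14 pallets, value 57) — 7 pallets left.
Only 7 pallets remain; take 7/12 of Route 2 for value 42×7/12 = 24.5.
Total value = 175.5.

175.5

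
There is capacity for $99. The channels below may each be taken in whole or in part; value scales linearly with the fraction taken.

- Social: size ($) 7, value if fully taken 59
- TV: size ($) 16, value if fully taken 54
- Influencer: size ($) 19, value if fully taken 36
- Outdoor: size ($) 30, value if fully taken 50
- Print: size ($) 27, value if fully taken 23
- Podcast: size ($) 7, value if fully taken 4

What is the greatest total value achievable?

Best value per unit of size first: Social 59/7≈8.43, TV 54/16≈3.38, Influencer 36/19≈1.89, Outdoor 50/30≈1.67, Print 23/27≈0.852, Podcast 4/7≈0.571.
All 7 $ of Social fit (value 59) — 92 remain.
TV: take in full, 16 $ for value 54 — 76 left.
Take all of Influencer (19 $, value 36) — 57 $ left.
Outdoor: take in full, 30 $ for value 50 — 27 left.
Print: take in full, 27 $ for value 23 — 0 left.
Total value = 222.

222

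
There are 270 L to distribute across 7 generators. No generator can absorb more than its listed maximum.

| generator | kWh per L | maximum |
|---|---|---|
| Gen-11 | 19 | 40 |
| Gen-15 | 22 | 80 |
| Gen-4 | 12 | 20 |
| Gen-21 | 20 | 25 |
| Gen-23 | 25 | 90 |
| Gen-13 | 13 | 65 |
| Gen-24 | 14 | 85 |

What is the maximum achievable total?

5760

Rank by kWh per L: Gen-23 25 > Gen-15 22 > Gen-21 20 > Gen-11 19 > Gen-24 14 > Gen-13 13 > Gen-4 12.
Gen-23: +90 to 90 (cap) — 180 left.
Gen-15 takes 80 to reach its cap of 80 — 100 left.
Gen-21: +25 to 25 (cap) — 75 left.
Gen-11 takes 40 to reach its cap of 40 — 35 left.
Gen-24 has room for 85 but only 35 remain, so it gets 35.
Total = 19×40 + 22×80 + 20×25 + 25×90 + 14×35 = 5760.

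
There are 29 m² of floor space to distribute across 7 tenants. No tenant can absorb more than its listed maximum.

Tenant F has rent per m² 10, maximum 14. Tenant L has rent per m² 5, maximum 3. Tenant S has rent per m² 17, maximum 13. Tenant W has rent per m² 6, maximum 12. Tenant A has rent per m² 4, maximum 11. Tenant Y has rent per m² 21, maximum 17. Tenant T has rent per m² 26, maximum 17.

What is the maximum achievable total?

Rank by rent per m²: Tenant T 26 > Tenant Y 21 > Tenant S 17 > Tenant F 10 > Tenant W 6 > Tenant L 5 > Tenant A 4.
Tenant T takes 17 to reach its cap of 17 — 12 left.
Tenant Y has room for 17 but only 12 remain, so it gets 12.
Total = 21×12 + 26×17 = 694.

694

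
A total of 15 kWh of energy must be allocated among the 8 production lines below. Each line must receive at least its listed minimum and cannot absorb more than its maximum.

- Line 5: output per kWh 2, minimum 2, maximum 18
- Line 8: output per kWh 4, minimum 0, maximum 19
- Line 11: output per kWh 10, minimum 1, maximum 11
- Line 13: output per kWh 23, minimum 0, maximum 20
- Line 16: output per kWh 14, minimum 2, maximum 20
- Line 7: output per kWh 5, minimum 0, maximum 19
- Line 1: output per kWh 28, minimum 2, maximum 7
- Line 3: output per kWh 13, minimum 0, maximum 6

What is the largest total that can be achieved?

307

Meeting every minimum uses 2+0+1+0+2+0+2+0 = 7 kWh, leaving 8.
Rank by output per kWh: Line 1 28 > Line 13 23 > Line 16 14 > Line 3 13 > Line 11 10 > Line 7 5 > Line 8 4 > Line 5 2.
Line 1 takes 5 more to reach its cap of 7 → 3 left.
Line 13: +3 (room for 20) → 3. Pool exhausted.
Total = 2×2 + 10×1 + 23×3 + 14×2 + 28×7 = 307.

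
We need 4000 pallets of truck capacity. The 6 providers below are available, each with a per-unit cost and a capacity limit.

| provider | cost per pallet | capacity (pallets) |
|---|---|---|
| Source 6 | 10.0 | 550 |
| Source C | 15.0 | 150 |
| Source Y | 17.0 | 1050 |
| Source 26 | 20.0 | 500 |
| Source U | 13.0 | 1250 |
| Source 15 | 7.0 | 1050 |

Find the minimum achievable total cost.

Use providers in increasing cost order.
Take 1050 from Source 15 at 7.0 — need 2950 more.
Source 6 at 10.0: take all 550 pallets — 2400 still needed.
Take 1250 from Source U at 13.0 — need 1150 more.
Take 150 from Source C at 15.0 — need 1000 more.
Take 1000 from Source Y at 17.0 to finish.
Source 26: unused.
Cost = 1050×7.0 + 550×10.0 + 1250×13.0 + 150×15.0 + 1000×17.0 = 48350.

48350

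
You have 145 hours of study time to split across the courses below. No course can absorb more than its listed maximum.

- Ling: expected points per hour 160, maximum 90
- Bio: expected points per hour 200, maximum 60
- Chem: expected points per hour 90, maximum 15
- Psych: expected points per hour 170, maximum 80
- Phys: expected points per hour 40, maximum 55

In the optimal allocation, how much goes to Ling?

Highest expected points per hour first: Bio 200 > Psych 170 > Ling 160 > Chem 90 > Phys 40.
Bio: +60 to 60 (cap) — 85 left.
Psych takes 80 to reach its cap of 80 — 5 left.
Ling: +5 (room for 90) → 5. Pool exhausted.

5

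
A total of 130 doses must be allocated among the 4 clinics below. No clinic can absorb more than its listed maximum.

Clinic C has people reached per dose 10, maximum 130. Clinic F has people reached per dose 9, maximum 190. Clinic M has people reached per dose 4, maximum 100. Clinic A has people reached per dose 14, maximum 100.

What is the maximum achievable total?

Rank by people reached per dose: Clinic A 14 > Clinic C 10 > Clinic F 9 > Clinic M 4.
Give Clinic A 100 to hit its cap of 100 — 30 left.
Only 30 left; Clinic C takes them to reach 30.
Total = 10×30 + 14×100 = 1700.

1700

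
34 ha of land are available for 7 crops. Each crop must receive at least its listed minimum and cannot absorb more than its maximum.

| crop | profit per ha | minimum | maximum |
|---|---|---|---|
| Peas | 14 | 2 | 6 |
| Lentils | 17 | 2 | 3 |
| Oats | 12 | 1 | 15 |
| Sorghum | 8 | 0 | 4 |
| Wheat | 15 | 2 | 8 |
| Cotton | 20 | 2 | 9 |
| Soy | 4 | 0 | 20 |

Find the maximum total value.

531

Meeting every minimum uses 2+2+1+0+2+2+0 = 9 ha, leaving 25.
Order the crops by profit per ha: Cotton 20 > Lentils 17 > Wheat 15 > Peas 14 > Oats 12 > Sorghum 8 > Soy 4.
Cotton takes 7 more to reach its cap of 9 → 18 left.
Give Lentils 1 more to hit its cap of 3 → 17 left.
Wheat: +6 to 8 (cap) → 11 left.
Peas takes 4 more to reach its cap of 6 → 7 left.
Oats has room for 14 more but only 7 remain, so it gets 8.
Total = 14×6 + 17×3 + 12×8 + 15×8 + 20×9 = 531.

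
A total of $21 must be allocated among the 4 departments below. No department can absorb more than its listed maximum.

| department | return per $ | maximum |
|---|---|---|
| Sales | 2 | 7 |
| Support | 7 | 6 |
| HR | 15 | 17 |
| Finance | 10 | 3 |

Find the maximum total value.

Highest return per $ first: HR 15 > Finance 10 > Support 7 > Sales 2.
HR takes 17 to reach its cap of 17 — 4 left.
Give Finance 3 to hit its cap of 3 — 1 left.
Support: +1 (room for 6) → 1. Pool exhausted.
Total = 7×1 + 15×17 + 10×3 = 292.

292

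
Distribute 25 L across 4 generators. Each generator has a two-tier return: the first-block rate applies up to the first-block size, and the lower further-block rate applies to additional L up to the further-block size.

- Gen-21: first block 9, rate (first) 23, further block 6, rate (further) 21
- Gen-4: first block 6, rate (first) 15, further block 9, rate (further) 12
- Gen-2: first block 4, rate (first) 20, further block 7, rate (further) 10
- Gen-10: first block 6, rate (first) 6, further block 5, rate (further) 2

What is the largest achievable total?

503

Order all 8 blocks by rate: Gen-21/tier1 23 > Gen-21/tier2 21 > Gen-2/tier1 20 > Gen-4/tier1 15 > Gen-4/tier2 12 > Gen-2/tier2 10 > Gen-10/tier1 6 > Gen-10/tier2 2.
Gen-21/tier1 (23): +9 → 16 left.
Fill Gen-21 tier2 block (6 at 21) → 10 left.
Gen-2 tier1 at 20: fill all 4 → 6 left.
Gen-4 tier1 at 15: fill all 6 → 0 left.
Total = 23×9 + 21×6 + 20×4 + 15×6 = 503.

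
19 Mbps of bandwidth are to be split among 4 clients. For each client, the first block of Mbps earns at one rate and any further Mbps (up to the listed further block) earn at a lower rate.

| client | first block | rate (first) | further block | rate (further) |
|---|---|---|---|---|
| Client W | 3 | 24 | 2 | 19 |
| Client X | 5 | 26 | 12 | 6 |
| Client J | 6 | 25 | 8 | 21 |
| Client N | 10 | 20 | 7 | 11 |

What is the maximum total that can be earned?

Treat each block as its own option and order by rate: Client X/tier1 26 > Client J/tier1 25 > Client W/tier1 24 > Client J/tier2 21 > Client N/tier1 20 > Client W/tier2 19 > Client N/tier2 11 > Client X/tier2 6.
Client X tier1 at 26: fill all 5 → 14 left.
Client J tier1 at 25: fill all 6 → 8 left.
Client W/tier1 (24): +3 → 5 left.
Client J tier2 at 21: only 5 left, fill 5.
Total = 26×5 + 25×6 + 24×3 + 21×5 = 457.

457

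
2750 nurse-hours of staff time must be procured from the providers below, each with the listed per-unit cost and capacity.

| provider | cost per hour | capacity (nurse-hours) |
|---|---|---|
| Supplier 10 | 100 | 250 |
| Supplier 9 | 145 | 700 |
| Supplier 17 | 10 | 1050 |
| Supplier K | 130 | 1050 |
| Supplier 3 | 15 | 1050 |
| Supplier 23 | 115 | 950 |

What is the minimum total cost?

Use providers in increasing cost order.
Take 1050 from Supplier 17 at 10 ; need 1700 more.
Take 1050 from Supplier 3 at 15 ; need 650 more.
Take 250 from Supplier 10 at 100 ; need 400 more.
Supplier 23 (115): take the remaining 400 ; done.
Supplier K, Supplier 9: unused.
Cost = 1050×10 + 1050×15 + 250×100 + 400×115 = 97250.

97250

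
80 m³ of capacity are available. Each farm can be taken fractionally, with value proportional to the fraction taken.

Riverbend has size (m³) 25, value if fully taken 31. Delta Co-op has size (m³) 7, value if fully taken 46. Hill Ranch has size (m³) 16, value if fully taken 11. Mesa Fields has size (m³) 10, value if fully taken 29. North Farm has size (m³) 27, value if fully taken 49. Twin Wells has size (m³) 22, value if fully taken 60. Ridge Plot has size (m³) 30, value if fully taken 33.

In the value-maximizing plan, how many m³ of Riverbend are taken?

Sort by value density: Delta Co-op 46/7≈6.57, Mesa Fields 29/10≈2.9, Twin Wells 60/22≈2.73, North Farm 49/27≈1.81, Riverbend 31/25≈1.24, Ridge Plot 33/30≈1.1, Hill Ranch 11/16≈0.688.
Delta Co-op: take in full, 7 m³ for value 46 — 73 left.
Mesa Fields: take in full, 10 m³ for value 29 — 63 left.
Take all of Twin Wells (22 m³, value 60) — 41 m³ left.
Take all of North Farm (27 m³, value 49) — 14 m³ left.
Fill the last 14 m³ with part of Riverbend: 14/25 of it earns 17.36.

14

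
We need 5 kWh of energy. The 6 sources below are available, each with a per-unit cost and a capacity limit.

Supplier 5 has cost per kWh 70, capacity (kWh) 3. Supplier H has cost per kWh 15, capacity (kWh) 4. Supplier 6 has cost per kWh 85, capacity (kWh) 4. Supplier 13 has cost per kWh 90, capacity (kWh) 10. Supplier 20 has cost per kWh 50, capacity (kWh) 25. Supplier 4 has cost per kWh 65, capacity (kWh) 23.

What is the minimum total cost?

110

Fill from the cheapest source first.
Take 4 from Supplier H at 15 ; need 1 more.
Take 1 from Supplier 20 at 50 to finish.
Supplier 4, Supplier 5, Supplier 6, Supplier 13: unused.
Cost = 4×15 + 1×50 = 110.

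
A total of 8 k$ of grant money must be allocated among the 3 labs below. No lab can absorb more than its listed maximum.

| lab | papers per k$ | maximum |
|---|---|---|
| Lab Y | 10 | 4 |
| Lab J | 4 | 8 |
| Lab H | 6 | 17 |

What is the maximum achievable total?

Rank by papers per k$: Lab Y 10 > Lab H 6 > Lab J 4.
Give Lab Y 4 to hit its cap of 4 — 4 left.
Lab H: +4 (room for 17) → 4. Pool exhausted.
Total = 10×4 + 6×4 = 64.

64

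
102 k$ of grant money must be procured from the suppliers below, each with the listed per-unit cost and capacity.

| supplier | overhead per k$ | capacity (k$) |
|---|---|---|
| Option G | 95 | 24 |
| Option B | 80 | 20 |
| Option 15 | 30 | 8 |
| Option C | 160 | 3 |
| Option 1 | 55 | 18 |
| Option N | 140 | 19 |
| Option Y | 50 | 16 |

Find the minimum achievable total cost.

8150

Use suppliers in increasing cost order.
Option 15 (30): use full 8 ; 94 k$ to go.
Option Y at 50: take all 16 k$ ; 78 still needed.
Take 18 from Option 1 at 55 ; need 60 more.
Option B (80): use full 20 ; 40 k$ to go.
Take 24 from Option G at 95 ; need 16 more.
Option N at 140: take 16 of its 19 ; requirement met.
Option C: unused.
Cost = 8×30 + 16×50 + 18×55 + 20×80 + 24×95 + 16×140 = 8150.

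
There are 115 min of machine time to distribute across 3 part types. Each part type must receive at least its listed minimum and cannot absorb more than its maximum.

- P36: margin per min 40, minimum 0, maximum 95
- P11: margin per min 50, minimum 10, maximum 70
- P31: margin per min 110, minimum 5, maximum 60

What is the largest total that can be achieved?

9350

Meeting every minimum uses 0+10+5 = 15 min, leaving 100.
Highest margin per min first: P31 110 > P11 50 > P36 40.
P31 takes 55 more to reach its cap of 60 — 45 left.
P11: +45 (room for 60) → 55. Pool exhausted.
Total = 50×55 + 110×60 = 9350.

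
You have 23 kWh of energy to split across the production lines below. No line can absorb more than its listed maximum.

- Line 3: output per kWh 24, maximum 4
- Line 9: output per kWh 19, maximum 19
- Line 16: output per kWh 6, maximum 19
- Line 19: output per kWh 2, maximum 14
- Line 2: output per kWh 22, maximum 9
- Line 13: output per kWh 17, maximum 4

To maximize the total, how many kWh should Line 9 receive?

Highest output per kWh first: Line 3 24 > Line 2 22 > Line 9 19 > Line 13 17 > Line 16 6 > Line 19 2.
Give Line 3 4 to hit its cap of 4 — 19 left.
Line 2 takes 9 to reach its cap of 9 — 10 left.
Line 9 has room for 19 but only 10 remain, so it gets 10.

10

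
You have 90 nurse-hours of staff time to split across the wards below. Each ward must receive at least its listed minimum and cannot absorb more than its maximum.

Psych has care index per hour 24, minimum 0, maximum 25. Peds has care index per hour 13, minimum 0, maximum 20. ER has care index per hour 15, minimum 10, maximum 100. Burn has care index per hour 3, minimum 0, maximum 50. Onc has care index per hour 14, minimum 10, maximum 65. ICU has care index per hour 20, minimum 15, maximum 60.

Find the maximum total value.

Meeting every minimum uses 0+0+10+0+10+15 = 35 nurse-hours, leaving 55.
Rank by care index per hour: Psych 24 > ICU 20 > ER 15 > Onc 14 > Peds 13 > Burn 3.
Psych: +25 to 25 (cap) → 30 left.
Only 30 left; ICU takes them to reach 45.
Total = 24×25 + 15×10 + 14×10 + 20×45 = 1790.

1790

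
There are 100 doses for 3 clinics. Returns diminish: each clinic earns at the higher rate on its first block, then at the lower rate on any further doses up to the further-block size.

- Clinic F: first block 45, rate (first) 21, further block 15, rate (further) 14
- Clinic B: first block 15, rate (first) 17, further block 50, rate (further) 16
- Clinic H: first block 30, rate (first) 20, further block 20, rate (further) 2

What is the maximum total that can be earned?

1960

Order all 6 blocks by rate: Clinic F/T1 21 > Clinic H/T1 20 > Clinic B/T1 17 > Clinic B/T2 16 > Clinic F/T2 14 > Clinic H/T2 2.
Fill Clinic F T1 block (45 at 21) — 55 left.
Clinic H T1 at 20: fill all 30 — 25 left.
Clinic B/T1 (17): +15 — 10 left.
10 remain; put them into Clinic B T2 at 16.
Total = 21×45 + 20×30 + 17×15 + 16×10 = 1960.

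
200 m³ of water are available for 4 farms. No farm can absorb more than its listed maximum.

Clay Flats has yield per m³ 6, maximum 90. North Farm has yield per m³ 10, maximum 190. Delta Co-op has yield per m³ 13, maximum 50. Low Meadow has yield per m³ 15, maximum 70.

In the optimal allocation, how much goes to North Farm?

80

Rank by yield per m³: Low Meadow 15 > Delta Co-op 13 > North Farm 10 > Clay Flats 6.
Low Meadow takes 70 to reach its cap of 70 ; 130 left.
Delta Co-op: +50 to 50 (cap) ; 80 left.
Only 80 left; North Farm takes them to reach 80.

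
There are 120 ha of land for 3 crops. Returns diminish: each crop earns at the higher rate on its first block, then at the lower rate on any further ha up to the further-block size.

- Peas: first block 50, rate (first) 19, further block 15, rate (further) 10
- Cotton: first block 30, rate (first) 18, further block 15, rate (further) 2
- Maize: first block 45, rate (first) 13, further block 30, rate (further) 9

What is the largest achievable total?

2010

Order all 6 blocks by rate: Peas/tier1 19 > Cotton/tier1 18 > Maize/tier1 13 > Peas/tier2 10 > Maize/tier2 9 > Cotton/tier2 2.
Fill Peas tier1 block (50 at 19) → 70 left.
Cotton/tier1 (18): +30 → 40 left.
Maize/tier1: +40 of 45 at 13; pool empty.
Total = 19×50 + 18×30 + 13×40 = 2010.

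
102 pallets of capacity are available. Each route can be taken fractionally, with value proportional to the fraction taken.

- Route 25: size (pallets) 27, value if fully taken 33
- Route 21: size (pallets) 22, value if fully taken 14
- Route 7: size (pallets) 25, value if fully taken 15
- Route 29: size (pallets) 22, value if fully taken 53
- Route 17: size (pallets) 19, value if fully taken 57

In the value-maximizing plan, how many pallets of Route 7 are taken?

12

Sort by value density: Route 17 57/19≈3, Route 29 53/22≈2.41, Route 25 33/27≈1.22, Route 21 14/22≈0.636, Route 7 15/25≈0.6.
Take all of Route 17 (19 pallets, value 57) ; 83 pallets left.
Take all of Route 29 (22 pallets, value 53) ; 61 pallets left.
Route 25: take in full, 27 pallets for value 33 ; 34 left.
All 22 pallets of Route 21 fit (value 14) ; 12 remain.
12 pallets left: a 12/25 share of Route 7 gives 15×12/25 = 7.2.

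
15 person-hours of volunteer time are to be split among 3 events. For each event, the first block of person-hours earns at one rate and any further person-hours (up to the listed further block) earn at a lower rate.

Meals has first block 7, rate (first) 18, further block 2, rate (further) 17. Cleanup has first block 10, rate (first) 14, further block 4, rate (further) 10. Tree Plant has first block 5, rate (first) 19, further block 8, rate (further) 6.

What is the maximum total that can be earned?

269

Rank every tier by rate: Tree Plant/T1 19 > Meals/T1 18 > Meals/T2 17 > Cleanup/T1 14 > Cleanup/T2 10 > Tree Plant/T2 6.
Tree Plant/T1 (19): +5 → 10 left.
Meals/T1 (18): +7 → 3 left.
Meals T2 at 17: fill all 2 → 1 left.
Cleanup T1 at 14: only 1 left, fill 1.
Total = 19×5 + 18×7 + 17×2 + 14×1 = 269.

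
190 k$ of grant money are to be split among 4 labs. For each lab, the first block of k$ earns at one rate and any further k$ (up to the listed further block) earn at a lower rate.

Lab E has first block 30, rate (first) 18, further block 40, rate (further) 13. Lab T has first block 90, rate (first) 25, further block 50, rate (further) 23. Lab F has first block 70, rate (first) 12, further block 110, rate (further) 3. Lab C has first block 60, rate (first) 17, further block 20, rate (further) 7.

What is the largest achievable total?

4280

Order all 8 blocks by rate: Lab T/first 25 > Lab T/second 23 > Lab E/first 18 > Lab C/first 17 > Lab E/second 13 > Lab F/first 12 > Lab C/second 7 > Lab F/second 3.
Lab T first at 25: fill all 90 ; 100 left.
Lab T second at 23: fill all 50 ; 50 left.
Fill Lab E first block (30 at 18) ; 20 left.
Lab C first at 17: only 20 left, fill 20.
Total = 25×90 + 23×50 + 18×30 + 17×20 = 4280.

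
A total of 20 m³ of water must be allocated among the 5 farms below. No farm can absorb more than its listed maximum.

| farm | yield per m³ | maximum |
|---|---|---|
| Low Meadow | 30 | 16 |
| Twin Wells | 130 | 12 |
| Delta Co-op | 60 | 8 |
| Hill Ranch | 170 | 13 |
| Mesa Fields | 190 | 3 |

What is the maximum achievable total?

3300

Highest yield per m³ first: Mesa Fields 190 > Hill Ranch 170 > Twin Wells 130 > Delta Co-op 60 > Low Meadow 30.
Mesa Fields: +3 to 3 (cap) — 17 left.
Hill Ranch: +13 to 13 (cap) — 4 left.
Only 4 left; Twin Wells takes them to reach 4.
Total = 130×4 + 170×13 + 190×3 = 3300.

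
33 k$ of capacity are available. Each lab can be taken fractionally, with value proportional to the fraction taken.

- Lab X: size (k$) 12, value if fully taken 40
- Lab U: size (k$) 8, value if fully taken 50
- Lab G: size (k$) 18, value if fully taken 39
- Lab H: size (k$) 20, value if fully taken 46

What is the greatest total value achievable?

Best value per unit of size first: Lab U 50/8≈6.25, Lab X 40/12≈3.33, Lab H 46/20≈2.3, Lab G 39/18≈2.17.
Lab U: take in full, 8 k$ for value 50 — 25 left.
All 12 k$ of Lab X fit (value 40) — 13 remain.
13 k$ left: a 13/20 share of Lab H gives 46×13/20 = 29.9.
Total value = 119.9.

119.9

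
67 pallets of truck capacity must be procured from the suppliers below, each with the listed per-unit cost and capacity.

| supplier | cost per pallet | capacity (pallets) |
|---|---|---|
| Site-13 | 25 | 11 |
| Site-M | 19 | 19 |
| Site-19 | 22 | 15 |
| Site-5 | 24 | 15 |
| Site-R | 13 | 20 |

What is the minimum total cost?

Cheapest first:
Site-R (13): use full 20 — 47 pallets to go.
Site-M (19): use full 19 — 28 pallets to go.
Site-19 at 22: take all 15 pallets — 13 still needed.
Site-5 (24): take the remaining 13 — done.
Site-13: unused.
Cost = 20×13 + 19×19 + 15×22 + 13×24 = 1263.

1263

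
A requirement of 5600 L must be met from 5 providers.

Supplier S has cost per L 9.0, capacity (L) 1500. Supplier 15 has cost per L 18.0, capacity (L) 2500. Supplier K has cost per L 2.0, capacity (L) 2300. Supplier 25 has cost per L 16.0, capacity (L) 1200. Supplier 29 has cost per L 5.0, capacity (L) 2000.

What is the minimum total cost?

26300

Use providers in increasing cost order.
Take 2300 from Supplier K at 2.0 → need 3300 more.
Supplier 29 (5.0): use full 2000 → 1300 L to go.
Supplier S (9.0): take the remaining 1300 → done.
Supplier 25, Supplier 15: unused.
Cost = 2300×2.0 + 2000×5.0 + 1300×9.0 = 26300.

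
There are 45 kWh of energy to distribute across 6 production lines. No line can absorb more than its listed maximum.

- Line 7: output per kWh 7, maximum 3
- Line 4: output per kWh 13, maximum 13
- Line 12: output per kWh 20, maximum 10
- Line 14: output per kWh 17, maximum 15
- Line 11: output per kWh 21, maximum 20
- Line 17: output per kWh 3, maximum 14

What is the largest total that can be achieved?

Rank by output per kWh: Line 11 21 > Line 12 20 > Line 14 17 > Line 4 13 > Line 7 7 > Line 17 3.
Give Line 11 20 to hit its cap of 20 → 25 left.
Give Line 12 10 to hit its cap of 10 → 15 left.
Line 14 takes 15 to reach its cap of 15 → 0 left.
Total = 20×10 + 17×15 + 21×20 = 875.

875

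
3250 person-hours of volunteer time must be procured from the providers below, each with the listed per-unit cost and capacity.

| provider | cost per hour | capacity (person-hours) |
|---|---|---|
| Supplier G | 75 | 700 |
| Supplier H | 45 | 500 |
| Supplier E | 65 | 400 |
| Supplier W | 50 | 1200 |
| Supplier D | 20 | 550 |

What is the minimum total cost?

164500

Cheapest first:
Supplier D (20): use full 550 → 2700 person-hours to go.
Supplier H (45): use full 500 → 2200 person-hours to go.
Take 1200 from Supplier W at 50 → need 1000 more.
Take 400 from Supplier E at 65 → need 600 more.
Supplier G (75): take the remaining 600 → done.
Cost = 550×20 + 500×45 + 1200×50 + 400×65 + 600×75 = 164500.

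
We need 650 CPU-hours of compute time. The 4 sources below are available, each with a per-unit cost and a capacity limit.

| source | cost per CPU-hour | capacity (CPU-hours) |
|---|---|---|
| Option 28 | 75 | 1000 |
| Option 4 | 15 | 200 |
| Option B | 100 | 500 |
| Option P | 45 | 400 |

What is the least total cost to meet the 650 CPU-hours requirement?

24750

Cheapest first:
Take 200 from Option 4 at 15 — need 450 more.
Option P (45): use full 400 — 50 CPU-hours to go.
Option 28 (75): take the remaining 50 — done.
Option B: unused.
Cost = 200×15 + 400×45 + 50×75 = 24750.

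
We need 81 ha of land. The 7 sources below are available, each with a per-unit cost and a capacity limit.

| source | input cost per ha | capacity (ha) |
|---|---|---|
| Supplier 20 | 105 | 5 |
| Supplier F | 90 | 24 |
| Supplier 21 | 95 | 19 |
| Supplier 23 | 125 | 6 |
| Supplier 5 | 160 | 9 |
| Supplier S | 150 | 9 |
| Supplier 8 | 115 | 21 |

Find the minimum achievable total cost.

Fill from the cheapest source first.
Take 24 from Supplier F at 90 — need 57 more.
Take 19 from Supplier 21 at 95 — need 38 more.
Supplier 20 at 105: take all 5 ha — 33 still needed.
Supplier 8 (115): use full 21 — 12 ha to go.
Take 6 from Supplier 23 at 125 — need 6 more.
Supplier S at 150: take 6 of its 9 — requirement met.
Supplier 5: unused.
Cost = 24×90 + 19×95 + 5×105 + 21×115 + 6×125 + 6×150 = 8555.

8555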